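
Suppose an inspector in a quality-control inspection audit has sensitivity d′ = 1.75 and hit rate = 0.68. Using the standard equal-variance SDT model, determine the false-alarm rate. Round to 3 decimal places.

z(hit rate) = z(0.68) = 0.4677
z(FA) = z(H) − d' = 0.4677 − 1.75 = -1.2823
false-alarm rate = Φ(-1.2823) = 0.0999

false-alarm rate = 0.100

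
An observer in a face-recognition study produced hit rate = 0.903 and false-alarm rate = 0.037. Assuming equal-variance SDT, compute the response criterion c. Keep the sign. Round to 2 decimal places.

c = 0.24

z(0.903) = 1.299, z(0.037) = -1.787
c = −½·[z(H) + z(FA)] = −0.5 × (1.299 + (-1.787)) = 0.244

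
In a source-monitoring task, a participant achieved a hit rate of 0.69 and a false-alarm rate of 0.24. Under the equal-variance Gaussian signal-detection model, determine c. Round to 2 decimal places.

c = 0.11

z(H) = 0.4959
z(FA) = -0.7063
c = −½·[z(H) + z(FA)] = −0.5 × (0.4959 + (-0.7063)) = 0.1052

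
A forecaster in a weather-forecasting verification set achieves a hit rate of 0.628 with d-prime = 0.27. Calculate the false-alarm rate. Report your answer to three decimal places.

z(hit rate) = z(0.628) = 0.3266
z(FA) = z(H) − d' = 0.3266 − 0.27 = 0.0566
false-alarm rate = Φ(0.0566) = 0.5226

false-alarm rate = 0.523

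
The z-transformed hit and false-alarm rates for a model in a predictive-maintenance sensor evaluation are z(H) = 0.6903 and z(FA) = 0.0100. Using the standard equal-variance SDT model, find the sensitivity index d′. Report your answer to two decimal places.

d' = z(H) − z(FA) = 0.6903 − 0.0100 = 0.6803

d′ = 0.68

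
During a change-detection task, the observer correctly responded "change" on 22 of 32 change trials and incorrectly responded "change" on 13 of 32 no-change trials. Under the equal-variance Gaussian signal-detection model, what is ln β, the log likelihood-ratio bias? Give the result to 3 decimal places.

H = 22/32 = 0.6875
FA = 13/32 = 0.4062
z(0.6875) = 0.4888, z(0.4062) = -0.2373
ln β = −½·[z(H)² − z(FA)²] = −0.5 × (0.2389 − 0.0563) = -0.0913

ln β = -0.091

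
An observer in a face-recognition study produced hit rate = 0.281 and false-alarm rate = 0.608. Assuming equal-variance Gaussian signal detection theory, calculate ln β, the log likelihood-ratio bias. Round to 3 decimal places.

Φ⁻¹(0.281) = -0.5799, Φ⁻¹(0.608) = 0.2741
ln β = −½·[z(H)² − z(FA)²] = −0.5 × (0.3363 − 0.0751) = -0.1306

ln β = -0.131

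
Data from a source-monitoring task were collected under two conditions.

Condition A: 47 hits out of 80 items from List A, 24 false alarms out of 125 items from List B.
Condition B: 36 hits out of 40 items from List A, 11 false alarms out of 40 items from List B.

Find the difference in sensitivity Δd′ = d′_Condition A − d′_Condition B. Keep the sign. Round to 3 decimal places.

Δd′ = -0.788

Condition A: z(0.5875) = 0.2211, z(0.1920) = -0.8705, d' = 1.0916
Condition B: z(0.9000) = 1.2816, z(0.2750) = -0.5978, d' = 1.8794
Δd' = d'_Condition A − d'_Condition B = 1.0916 − 1.8794 = -0.7878
Condition B has the higher sensitivity.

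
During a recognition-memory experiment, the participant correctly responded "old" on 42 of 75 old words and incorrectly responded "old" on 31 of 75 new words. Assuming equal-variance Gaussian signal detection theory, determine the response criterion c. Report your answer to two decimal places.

H = 42/75 = 0.5600
FA = 31/75 = 0.4133
Φ⁻¹(H) = Φ⁻¹(0.5600) = 0.1510
Φ⁻¹(FA) = Φ⁻¹(0.4133) = -0.2191
c = −½·[z(H) + z(FA)] = −0.5 × (0.1510 + (-0.2191)) = 0.03405
c > 0: the participant has a conservative response bias.

c = 0.03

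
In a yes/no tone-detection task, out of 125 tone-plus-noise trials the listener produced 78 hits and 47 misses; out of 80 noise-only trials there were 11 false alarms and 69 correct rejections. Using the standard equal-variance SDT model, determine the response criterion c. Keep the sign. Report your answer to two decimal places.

H = 78/125 = 0.6240
FA = 11/80 = 0.1375
Φ⁻¹(H) = 0.3160
Φ⁻¹(FA) = -1.0916
c = −½·[z(H) + z(FA)] = −0.5 × (0.3160 + (-1.0916)) = 0.3878
c > 0: the listener has a conservative response bias.

c = 0.39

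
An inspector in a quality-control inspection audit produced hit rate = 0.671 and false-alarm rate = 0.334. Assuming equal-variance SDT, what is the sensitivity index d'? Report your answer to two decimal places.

z(H) = z(0.671) = 0.4427
z(FA) = z(0.334) = -0.4289
d' = z(H) − z(FA) = 0.4427 − (-0.4289) = 0.8716

d' = 0.87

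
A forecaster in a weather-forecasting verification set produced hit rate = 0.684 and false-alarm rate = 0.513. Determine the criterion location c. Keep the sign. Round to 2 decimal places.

c = -0.26

Φ⁻¹(H) = Φ⁻¹(0.684) = 0.4789
Φ⁻¹(FA) = Φ⁻¹(0.513) = 0.0326
c = −½·[z(H) + z(FA)] = −0.5 × (0.4789 + 0.0326) = -0.25575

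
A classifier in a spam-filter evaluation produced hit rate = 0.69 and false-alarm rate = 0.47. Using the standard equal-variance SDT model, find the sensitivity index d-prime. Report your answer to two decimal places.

d-prime = 0.57

z(H) = 0.496
z(FA) = -0.075
d' = z(H) − z(FA) = 0.496 − (-0.075) = 0.571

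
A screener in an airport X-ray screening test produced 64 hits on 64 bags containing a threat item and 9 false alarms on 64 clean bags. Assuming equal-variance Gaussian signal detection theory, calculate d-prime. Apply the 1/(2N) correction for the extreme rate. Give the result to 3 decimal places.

d-prime = 3.495

The hit rate is 64/64 = 1, so apply the 1/(2N) correction: H → 1 − 1/(2·64) = 0.99219.
z(H) = z(0.99219) = 2.4177
z(FA) = z(0.14062) = -1.0775
d' = 2.4177 − (-1.0775) = 3.4952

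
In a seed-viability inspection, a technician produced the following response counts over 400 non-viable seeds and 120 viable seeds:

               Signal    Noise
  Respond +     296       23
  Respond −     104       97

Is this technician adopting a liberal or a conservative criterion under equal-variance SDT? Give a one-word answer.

z(H) = 0.643, z(FA) = -0.872
c = −½·(z(H) + z(FA)) = 0.1145
c > 0 → conservative criterion (biased toward responding “no”).

conservative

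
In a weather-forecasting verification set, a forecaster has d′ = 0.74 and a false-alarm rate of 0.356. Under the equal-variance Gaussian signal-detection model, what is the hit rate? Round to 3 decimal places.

hit rate = 0.645

z(false-alarm rate) = z(0.356) = -0.3692
z(H) = z(FA) + d' = -0.3692 + 0.74 = 0.3708
hit rate = Φ(0.3708) = 0.6446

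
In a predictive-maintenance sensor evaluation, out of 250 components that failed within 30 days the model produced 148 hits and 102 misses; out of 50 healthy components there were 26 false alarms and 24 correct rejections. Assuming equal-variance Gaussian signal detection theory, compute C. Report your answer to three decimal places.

C = -0.141

H = 148/250 = 0.5920
FA = 26/50 = 0.5200
Φ⁻¹(0.5920) = 0.2327, Φ⁻¹(0.5200) = 0.0502
c = −½·[z(H) + z(FA)] = −0.5 × (0.2327 + 0.0502) = -0.14145
c < 0: the model has a liberal response bias.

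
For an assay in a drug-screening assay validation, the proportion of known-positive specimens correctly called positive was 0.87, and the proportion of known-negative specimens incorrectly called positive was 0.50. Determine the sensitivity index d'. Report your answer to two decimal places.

d' = 1.13

Φ⁻¹(0.87) = 1.126, Φ⁻¹(0.50) = 0.000
d' = z(H) − z(FA) = 1.126 − 0.000 = 1.126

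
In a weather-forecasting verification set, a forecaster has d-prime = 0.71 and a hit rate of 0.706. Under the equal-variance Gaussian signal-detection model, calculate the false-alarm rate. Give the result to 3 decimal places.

false-alarm rate = 0.433

z(hit rate) = z(0.706) = 0.5417
z(FA) = z(H) − d' = 0.5417 − 0.71 = -0.1683
false-alarm rate = Φ(-0.1683) = 0.4332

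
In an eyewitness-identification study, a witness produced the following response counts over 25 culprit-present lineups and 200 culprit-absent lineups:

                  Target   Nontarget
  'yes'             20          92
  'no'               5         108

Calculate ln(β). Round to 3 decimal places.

ln β = -0.349

H = 20/25 = 0.8000
FA = 92/200 = 0.4600
Φ⁻¹(H) = 0.8416
Φ⁻¹(FA) = -0.1004
ln β = −½·[z(H)² − z(FA)²] = −0.5 × (0.7083 − 0.0101) = -0.3491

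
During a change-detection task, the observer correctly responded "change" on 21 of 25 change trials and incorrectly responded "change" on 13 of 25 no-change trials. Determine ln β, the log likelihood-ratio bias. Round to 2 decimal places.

ln β = -0.49

H = 21/25 = 0.8400
FA = 13/25 = 0.5200
Φ⁻¹(H) = Φ⁻¹(0.8400) = 0.994
Φ⁻¹(FA) = Φ⁻¹(0.5200) = 0.050
ln β = −½·[z(H)² − z(FA)²] = −0.5 × (0.988 − 0.003) = -0.4925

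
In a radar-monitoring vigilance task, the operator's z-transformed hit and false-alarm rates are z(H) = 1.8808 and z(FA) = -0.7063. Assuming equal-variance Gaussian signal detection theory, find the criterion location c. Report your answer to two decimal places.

c = −½·[z(H) + z(FA)] = −½·(1.8808 + (-0.7063)) = -0.58725

c = -0.59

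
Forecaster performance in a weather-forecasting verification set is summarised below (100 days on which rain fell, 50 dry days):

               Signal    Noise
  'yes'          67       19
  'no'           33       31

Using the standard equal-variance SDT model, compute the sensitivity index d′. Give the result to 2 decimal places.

d′ = 0.75

H = 67/100 = 0.6700
FA = 19/50 = 0.3800
Φ⁻¹(H) = Φ⁻¹(0.6700) = 0.4399
Φ⁻¹(FA) = Φ⁻¹(0.3800) = -0.3055
d' = z(H) − z(FA) = 0.4399 − (-0.3055) = 0.7454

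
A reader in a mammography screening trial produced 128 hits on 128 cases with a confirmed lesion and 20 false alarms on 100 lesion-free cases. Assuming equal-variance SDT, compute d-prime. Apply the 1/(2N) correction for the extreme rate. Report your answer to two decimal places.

d-prime = 3.50

The hit rate is 128/128 = 1, so apply the 1/(2N) correction: H → 1 − 1/(2·128) = 0.99609.
z(H) = z(0.99609) = 2.660
z(FA) = z(0.20000) = -0.842
d' = 2.660 − (-0.842) = 3.502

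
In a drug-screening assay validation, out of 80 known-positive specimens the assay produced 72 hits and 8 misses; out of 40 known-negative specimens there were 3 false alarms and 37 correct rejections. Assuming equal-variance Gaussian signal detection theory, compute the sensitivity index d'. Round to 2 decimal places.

H = 72/80 = 0.9000
FA = 3/40 = 0.0750
z(0.9000) = 1.2816, z(0.0750) = -1.4395
d' = z(H) − z(FA) = 1.2816 − (-1.4395) = 2.7211

d' = 2.72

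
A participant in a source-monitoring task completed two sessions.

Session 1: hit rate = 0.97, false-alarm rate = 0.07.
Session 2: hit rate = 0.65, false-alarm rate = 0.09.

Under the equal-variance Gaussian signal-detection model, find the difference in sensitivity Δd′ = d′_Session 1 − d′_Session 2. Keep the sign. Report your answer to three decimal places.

Session 1: z(0.97) = 1.8808, z(0.07) = -1.4758, d' = 3.3566
Session 2: z(0.65) = 0.3853, z(0.09) = -1.3408, d' = 1.7261
Δd' = d'_Session 1 − d'_Session 2 = 3.3566 − 1.7261 = 1.6305
Session 1 has the higher sensitivity.

Δd′ = 1.631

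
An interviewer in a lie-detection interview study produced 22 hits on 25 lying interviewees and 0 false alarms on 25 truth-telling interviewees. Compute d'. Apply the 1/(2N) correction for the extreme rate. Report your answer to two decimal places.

d' = 3.23

The false-alarm rate is 0/25 = 0, so apply the 1/(2N) correction: FA → 1/(2·25) = 0.02000.
z(H) = z(0.88000) = 1.175
z(FA) = z(0.02000) = -2.054
d' = 1.175 − (-2.054) = 3.229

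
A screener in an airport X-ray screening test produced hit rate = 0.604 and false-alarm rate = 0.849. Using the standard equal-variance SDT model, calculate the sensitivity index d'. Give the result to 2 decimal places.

z(H) = z(0.604) = 0.264
z(FA) = z(0.849) = 1.032
d' = z(H) − z(FA) = 0.264 − 1.032 = -0.768

d' = -0.77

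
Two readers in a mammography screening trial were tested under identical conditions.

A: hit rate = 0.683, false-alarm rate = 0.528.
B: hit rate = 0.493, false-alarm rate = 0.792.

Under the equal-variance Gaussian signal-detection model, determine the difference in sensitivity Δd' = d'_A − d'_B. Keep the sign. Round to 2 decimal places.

Δd' = 1.24

A: z(0.683) = 0.476, z(0.528) = 0.070, d' = 0.406
B: z(0.493) = -0.018, z(0.792) = 0.813, d' = -0.831
Δd' = d'_A − d'_B = 0.406 − (-0.831) = 1.237
A has the higher sensitivity.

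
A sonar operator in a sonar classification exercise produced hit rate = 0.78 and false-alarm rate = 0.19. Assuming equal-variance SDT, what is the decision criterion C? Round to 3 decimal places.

C = 0.053

z(H) = z(0.78) = 0.7722
z(FA) = z(0.19) = -0.8779
c = −½·[z(H) + z(FA)] = −0.5 × (0.7722 + (-0.8779)) = 0.05285
c > 0: the sonar operator has a conservative response bias.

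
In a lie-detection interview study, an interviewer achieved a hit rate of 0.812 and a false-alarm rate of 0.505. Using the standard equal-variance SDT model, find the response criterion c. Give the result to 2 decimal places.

Φ⁻¹(0.812) = 0.8853, Φ⁻¹(0.505) = 0.0125
c = −½·[z(H) + z(FA)] = −0.5 × (0.8853 + 0.0125) = -0.4489
c < 0: the interviewer has a liberal response bias.

c = -0.45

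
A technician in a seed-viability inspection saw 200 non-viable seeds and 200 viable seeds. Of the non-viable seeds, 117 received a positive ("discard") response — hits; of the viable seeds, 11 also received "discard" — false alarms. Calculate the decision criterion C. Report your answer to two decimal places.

H = 117/200 = 0.5850
FA = 11/200 = 0.0550
Φ⁻¹(H) = Φ⁻¹(0.5850) = 0.2147
Φ⁻¹(FA) = Φ⁻¹(0.0550) = -1.5982
c = −½·[z(H) + z(FA)] = −0.5 × (0.2147 + (-1.5982)) = 0.69175

C = 0.69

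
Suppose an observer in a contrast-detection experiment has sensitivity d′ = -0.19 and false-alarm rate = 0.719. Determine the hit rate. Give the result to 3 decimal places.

hit rate = 0.652

z(false-alarm rate) = z(0.719) = 0.5799
z(H) = z(FA) + d' = 0.5799 + (-0.19) = 0.3899
hit rate = Φ(0.3899) = 0.6517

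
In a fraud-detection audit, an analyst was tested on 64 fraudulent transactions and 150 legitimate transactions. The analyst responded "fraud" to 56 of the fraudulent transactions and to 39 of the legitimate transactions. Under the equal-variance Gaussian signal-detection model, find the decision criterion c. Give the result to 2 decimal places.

c = -0.25

H = 56/64 = 0.8750
FA = 39/150 = 0.2600
z(H) = 1.1503
z(FA) = -0.6433
c = −½·[z(H) + z(FA)] = −0.5 × (1.1503 + (-0.6433)) = -0.2535
c < 0: the analyst has a liberal response bias.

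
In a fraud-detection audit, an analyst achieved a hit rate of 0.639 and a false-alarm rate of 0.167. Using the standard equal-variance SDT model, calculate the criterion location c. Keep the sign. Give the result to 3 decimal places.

c = 0.305

z(H) = z(0.639) = 0.3558
z(FA) = z(0.167) = -0.9661
c = −½·[z(H) + z(FA)] = −0.5 × (0.3558 + (-0.9661)) = 0.30515
c > 0: the analyst has a conservative response bias.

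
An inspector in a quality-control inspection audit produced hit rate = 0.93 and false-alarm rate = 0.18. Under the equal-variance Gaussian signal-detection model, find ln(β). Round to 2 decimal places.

ln β = -0.67

Φ⁻¹(H) = Φ⁻¹(0.93) = 1.476
Φ⁻¹(FA) = Φ⁻¹(0.18) = -0.915
ln β = −½·[z(H)² − z(FA)²] = −0.5 × (2.179 − 0.837) = -0.671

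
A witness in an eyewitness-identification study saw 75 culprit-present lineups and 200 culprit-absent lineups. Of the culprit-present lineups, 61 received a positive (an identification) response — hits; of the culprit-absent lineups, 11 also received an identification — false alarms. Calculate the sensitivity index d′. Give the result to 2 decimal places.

d′ = 2.49

H = 61/75 = 0.8133
FA = 11/200 = 0.0550
z(H) = 0.8901
z(FA) = -1.5982
d' = z(H) − z(FA) = 0.8901 − (-1.5982) = 2.4883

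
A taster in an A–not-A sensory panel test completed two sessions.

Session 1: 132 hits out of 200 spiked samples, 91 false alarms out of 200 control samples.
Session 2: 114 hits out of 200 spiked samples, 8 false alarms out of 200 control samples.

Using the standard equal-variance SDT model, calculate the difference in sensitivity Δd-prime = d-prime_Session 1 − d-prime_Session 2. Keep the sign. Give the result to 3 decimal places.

Δd-prime = -1.402

Session 1: z(0.6600) = 0.4125, z(0.4550) = -0.1130, d' = 0.5255
Session 2: z(0.5700) = 0.1764, z(0.0400) = -1.7507, d' = 1.9271
Δd' = d'_Session 1 − d'_Session 2 = 0.5255 − 1.9271 = -1.4016
Session 2 has the higher sensitivity.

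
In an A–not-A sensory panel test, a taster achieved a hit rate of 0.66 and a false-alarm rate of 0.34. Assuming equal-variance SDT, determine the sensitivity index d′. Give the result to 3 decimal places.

d′ = 0.825

Φ⁻¹(H) = 0.4125
Φ⁻¹(FA) = -0.4125
d' = z(H) − z(FA) = 0.4125 − (-0.4125) = 0.8250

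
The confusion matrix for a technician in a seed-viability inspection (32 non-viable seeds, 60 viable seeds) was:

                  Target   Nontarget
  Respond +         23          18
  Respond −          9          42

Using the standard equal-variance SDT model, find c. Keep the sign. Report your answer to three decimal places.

H = 23/32 = 0.7188
FA = 18/60 = 0.3000
z(H) = z(0.7188) = 0.5793
z(FA) = z(0.3000) = -0.5244
c = −½·[z(H) + z(FA)] = −0.5 × (0.5793 + (-0.5244)) = -0.02745

c = -0.027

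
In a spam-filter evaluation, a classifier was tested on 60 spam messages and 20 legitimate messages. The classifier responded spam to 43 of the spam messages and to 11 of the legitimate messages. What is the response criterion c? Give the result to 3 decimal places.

H = 43/60 = 0.7167
FA = 11/20 = 0.5500
z(0.7167) = 0.5731, z(0.5500) = 0.1257
c = −½·[z(H) + z(FA)] = −0.5 × (0.5731 + 0.1257) = -0.3494
c < 0: the classifier has a liberal response bias.

c = -0.349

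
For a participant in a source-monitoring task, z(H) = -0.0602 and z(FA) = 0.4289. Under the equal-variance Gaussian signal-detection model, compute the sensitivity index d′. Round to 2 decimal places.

d' = z(H) − z(FA) = -0.0602 − 0.4289 = -0.4891

d′ = -0.49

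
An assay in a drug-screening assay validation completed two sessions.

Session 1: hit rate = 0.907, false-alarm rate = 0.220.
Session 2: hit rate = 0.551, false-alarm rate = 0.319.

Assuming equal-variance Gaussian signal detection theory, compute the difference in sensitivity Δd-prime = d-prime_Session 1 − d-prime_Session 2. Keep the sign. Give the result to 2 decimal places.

Session 1: z(0.907) = 1.323, z(0.220) = -0.772, d' = 2.095
Session 2: z(0.551) = 0.128, z(0.319) = -0.470, d' = 0.598
Δd' = d'_Session 1 − d'_Session 2 = 2.095 − 0.598 = 1.497
Session 1 has the higher sensitivity.

Δd-prime = 1.50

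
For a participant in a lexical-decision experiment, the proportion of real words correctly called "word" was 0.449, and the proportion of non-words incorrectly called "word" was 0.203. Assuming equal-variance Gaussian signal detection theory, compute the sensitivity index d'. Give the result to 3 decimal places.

d' = 0.703

Φ⁻¹(H) = Φ⁻¹(0.449) = -0.1282
Φ⁻¹(FA) = Φ⁻¹(0.203) = -0.8310
d' = z(H) − z(FA) = -0.1282 − (-0.8310) = 0.7028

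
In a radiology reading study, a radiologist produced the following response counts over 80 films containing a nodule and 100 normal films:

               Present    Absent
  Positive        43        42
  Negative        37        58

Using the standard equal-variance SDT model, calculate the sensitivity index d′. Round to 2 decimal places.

d′ = 0.30

H = 43/80 = 0.5375
FA = 42/100 = 0.4200
z(0.5375) = 0.0941, z(0.4200) = -0.2019
d' = z(H) − z(FA) = 0.0941 − (-0.2019) = 0.2960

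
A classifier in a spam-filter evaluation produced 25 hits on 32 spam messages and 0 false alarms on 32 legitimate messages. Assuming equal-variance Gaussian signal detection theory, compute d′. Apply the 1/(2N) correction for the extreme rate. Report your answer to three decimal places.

The false-alarm rate is 0/32 = 0, so apply the 1/(2N) correction: FA → 1/(2·32) = 0.01562.
z(H) = z(0.78125) = 0.7764
z(FA) = z(0.01562) = -2.1540
d' = 0.7764 − (-2.1540) = 2.9304

d′ = 2.930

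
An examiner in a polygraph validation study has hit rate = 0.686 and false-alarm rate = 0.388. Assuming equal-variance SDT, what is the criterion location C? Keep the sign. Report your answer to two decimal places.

C = -0.10

z(H) = z(0.686) = 0.4845
z(FA) = z(0.388) = -0.2845
c = −½·[z(H) + z(FA)] = −0.5 × (0.4845 + (-0.2845)) = -0.1000
c < 0: the examiner has a liberal response bias.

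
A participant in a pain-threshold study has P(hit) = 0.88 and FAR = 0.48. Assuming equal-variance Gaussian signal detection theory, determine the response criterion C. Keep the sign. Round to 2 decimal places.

z(0.88) = 1.175, z(0.48) = -0.050
c = −½·[z(H) + z(FA)] = −0.5 × (1.175 + (-0.050)) = -0.5625
c < 0: the participant has a liberal response bias.

C = -0.56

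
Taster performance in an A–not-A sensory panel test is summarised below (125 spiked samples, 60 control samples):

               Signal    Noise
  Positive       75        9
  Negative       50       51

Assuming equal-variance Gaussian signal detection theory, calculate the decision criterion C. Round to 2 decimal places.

H = 75/125 = 0.6000
FA = 9/60 = 0.1500
z(H) = z(0.6000) = 0.2533
z(FA) = z(0.1500) = -1.0364
c = −½·[z(H) + z(FA)] = −0.5 × (0.2533 + (-1.0364)) = 0.39155
c > 0: the taster has a conservative response bias.

C = 0.39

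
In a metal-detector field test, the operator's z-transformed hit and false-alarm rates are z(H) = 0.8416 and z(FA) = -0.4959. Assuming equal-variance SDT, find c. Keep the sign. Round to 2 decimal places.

c = −½·[z(H) + z(FA)] = −½·(0.8416 + (-0.4959)) = -0.17285

c = -0.17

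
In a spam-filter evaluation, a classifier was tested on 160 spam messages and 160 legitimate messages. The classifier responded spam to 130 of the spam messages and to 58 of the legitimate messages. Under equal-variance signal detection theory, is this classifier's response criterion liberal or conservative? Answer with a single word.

liberal

z(H) = 0.887, z(FA) = -0.352
c = −½·(z(H) + z(FA)) = -0.2675
c < 0 → liberal criterion (biased toward responding “yes”).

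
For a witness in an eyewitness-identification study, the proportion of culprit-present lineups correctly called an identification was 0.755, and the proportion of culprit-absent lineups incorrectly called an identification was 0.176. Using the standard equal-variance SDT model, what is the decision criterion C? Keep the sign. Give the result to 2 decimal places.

C = 0.12

Φ⁻¹(0.755) = 0.6903, Φ⁻¹(0.176) = -0.9307
c = −½·[z(H) + z(FA)] = −0.5 × (0.6903 + (-0.9307)) = 0.1202
c > 0: the witness has a conservative response bias.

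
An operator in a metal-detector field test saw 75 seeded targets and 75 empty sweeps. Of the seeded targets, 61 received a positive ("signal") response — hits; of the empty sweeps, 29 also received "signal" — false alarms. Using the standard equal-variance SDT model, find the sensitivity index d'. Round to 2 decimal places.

d' = 1.18

H = 61/75 = 0.8133
FA = 29/75 = 0.3867
z(H) = 0.890
z(FA) = -0.288
d' = z(H) − z(FA) = 0.890 − (-0.288) = 1.178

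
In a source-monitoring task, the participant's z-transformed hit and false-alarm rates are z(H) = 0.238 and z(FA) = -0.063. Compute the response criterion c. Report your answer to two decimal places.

c = −½·[z(H) + z(FA)] = −½·(0.238 + (-0.063)) = -0.0875

c = -0.09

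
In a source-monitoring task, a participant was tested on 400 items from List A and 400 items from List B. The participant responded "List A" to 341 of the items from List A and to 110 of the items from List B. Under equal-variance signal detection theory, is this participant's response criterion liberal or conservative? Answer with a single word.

liberal

z(H) = 1.047, z(FA) = -0.598
c = −½·(z(H) + z(FA)) = -0.2245
c < 0 → liberal criterion (biased toward responding “yes”).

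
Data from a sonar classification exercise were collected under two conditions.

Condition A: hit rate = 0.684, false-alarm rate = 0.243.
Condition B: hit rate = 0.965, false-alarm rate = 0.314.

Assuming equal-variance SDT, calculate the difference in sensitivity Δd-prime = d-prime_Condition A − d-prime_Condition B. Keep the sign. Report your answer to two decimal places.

Δd-prime = -1.12

Condition A: z(0.684) = 0.479, z(0.243) = -0.697, d' = 1.176
Condition B: z(0.965) = 1.812, z(0.314) = -0.485, d' = 2.297
Δd' = d'_Condition A − d'_Condition B = 1.176 − 2.297 = -1.121
Condition B has the higher sensitivity.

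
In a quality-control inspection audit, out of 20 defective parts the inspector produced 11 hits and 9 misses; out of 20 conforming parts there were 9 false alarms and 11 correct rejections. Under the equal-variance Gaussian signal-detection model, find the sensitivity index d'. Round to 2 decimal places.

H = 11/20 = 0.5500
FA = 9/20 = 0.4500
z(0.5500) = 0.126, z(0.4500) = -0.126
d' = z(H) − z(FA) = 0.126 − (-0.126) = 0.252

d' = 0.25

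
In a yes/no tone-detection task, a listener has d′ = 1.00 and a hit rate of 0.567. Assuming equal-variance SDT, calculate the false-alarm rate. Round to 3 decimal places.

false-alarm rate = 0.203

z(hit rate) = z(0.567) = 0.1687
z(FA) = z(H) − d' = 0.1687 − 1.00 = -0.8313
false-alarm rate = Φ(-0.8313) = 0.2029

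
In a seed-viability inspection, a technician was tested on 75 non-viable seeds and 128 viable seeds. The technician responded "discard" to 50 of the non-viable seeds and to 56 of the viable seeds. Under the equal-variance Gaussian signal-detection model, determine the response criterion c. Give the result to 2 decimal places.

H = 50/75 = 0.6667
FA = 56/128 = 0.4375
Φ⁻¹(H) = 0.4308
Φ⁻¹(FA) = -0.1573
c = −½·[z(H) + z(FA)] = −0.5 × (0.4308 + (-0.1573)) = -0.13675

c = -0.14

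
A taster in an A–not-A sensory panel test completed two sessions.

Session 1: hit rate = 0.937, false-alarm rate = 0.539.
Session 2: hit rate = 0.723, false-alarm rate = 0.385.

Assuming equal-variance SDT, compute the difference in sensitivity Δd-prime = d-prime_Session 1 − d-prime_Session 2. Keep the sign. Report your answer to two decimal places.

Session 1: z(0.937) = 1.530, z(0.539) = 0.098, d' = 1.432
Session 2: z(0.723) = 0.592, z(0.385) = -0.292, d' = 0.884
Δd' = d'_Session 1 − d'_Session 2 = 1.432 − 0.884 = 0.548
Session 1 has the higher sensitivity.

Δd-prime = 0.55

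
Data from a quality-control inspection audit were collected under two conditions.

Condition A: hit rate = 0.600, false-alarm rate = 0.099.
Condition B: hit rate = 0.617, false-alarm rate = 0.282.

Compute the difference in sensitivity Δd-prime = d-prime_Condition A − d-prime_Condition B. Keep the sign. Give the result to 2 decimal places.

Δd-prime = 0.67

Condition A: z(0.600) = 0.253, z(0.099) = -1.287, d' = 1.540
Condition B: z(0.617) = 0.298, z(0.282) = -0.577, d' = 0.875
Δd' = d'_Condition A − d'_Condition B = 1.540 − 0.875 = 0.665
Condition A has the higher sensitivity.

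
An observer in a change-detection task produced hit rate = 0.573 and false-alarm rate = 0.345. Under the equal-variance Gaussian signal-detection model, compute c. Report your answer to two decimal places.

c = 0.11

z(0.573) = 0.1840, z(0.345) = -0.3989
c = −½·[z(H) + z(FA)] = −0.5 × (0.1840 + (-0.3989)) = 0.10745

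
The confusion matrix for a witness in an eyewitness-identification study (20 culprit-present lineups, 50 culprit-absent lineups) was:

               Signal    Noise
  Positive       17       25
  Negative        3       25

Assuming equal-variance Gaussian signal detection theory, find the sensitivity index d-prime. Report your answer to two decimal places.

H = 17/20 = 0.8500
FA = 25/50 = 0.5000
Φ⁻¹(0.8500) = 1.0364, Φ⁻¹(0.5000) = 0.0000
d' = z(H) − z(FA) = 1.0364 − 0.0000 = 1.0364

d-prime = 1.04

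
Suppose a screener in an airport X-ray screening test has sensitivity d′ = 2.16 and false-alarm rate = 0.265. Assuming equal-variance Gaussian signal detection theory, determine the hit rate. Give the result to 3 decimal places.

z(false-alarm rate) = z(0.265) = -0.6280
z(H) = z(FA) + d' = -0.6280 + 2.16 = 1.5320
hit rate = Φ(1.5320) = 0.9372

hit rate = 0.937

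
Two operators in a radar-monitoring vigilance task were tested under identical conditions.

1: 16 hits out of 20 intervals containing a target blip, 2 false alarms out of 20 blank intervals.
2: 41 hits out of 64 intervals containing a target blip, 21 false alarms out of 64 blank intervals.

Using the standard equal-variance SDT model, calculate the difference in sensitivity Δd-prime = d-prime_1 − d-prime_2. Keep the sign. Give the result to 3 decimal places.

Δd-prime = 1.318

1: z(0.8000) = 0.8416, z(0.1000) = -1.2816, d' = 2.1232
2: z(0.6406) = 0.3601, z(0.3281) = -0.4452, d' = 0.8053
Δd' = d'_1 − d'_2 = 2.1232 − 0.8053 = 1.3179
1 has the higher sensitivity.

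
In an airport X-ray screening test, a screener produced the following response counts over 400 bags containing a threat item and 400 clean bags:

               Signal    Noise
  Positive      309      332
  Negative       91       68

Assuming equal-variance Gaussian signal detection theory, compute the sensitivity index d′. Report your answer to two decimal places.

d′ = -0.21

H = 309/400 = 0.7725
FA = 332/400 = 0.8300
z(H) = z(0.7725) = 0.7471
z(FA) = z(0.8300) = 0.9542
d' = z(H) − z(FA) = 0.7471 − 0.9542 = -0.2071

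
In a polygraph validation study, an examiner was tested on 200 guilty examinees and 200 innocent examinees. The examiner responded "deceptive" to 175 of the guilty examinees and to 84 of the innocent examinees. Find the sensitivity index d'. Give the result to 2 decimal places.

d' = 1.35

H = 175/200 = 0.8750
FA = 84/200 = 0.4200
z(H) = 1.150
z(FA) = -0.202
d' = z(H) − z(FA) = 1.150 − (-0.202) = 1.352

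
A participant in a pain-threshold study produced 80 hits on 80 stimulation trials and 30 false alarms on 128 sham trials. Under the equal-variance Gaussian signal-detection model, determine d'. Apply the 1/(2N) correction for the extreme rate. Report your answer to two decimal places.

The hit rate is 80/80 = 1, so apply the 1/(2N) correction: H → 1 − 1/(2·80) = 0.99375.
z(H) = z(0.99375) = 2.498
z(FA) = z(0.23438) = -0.724
d' = 2.498 − (-0.724) = 3.222

d' = 3.22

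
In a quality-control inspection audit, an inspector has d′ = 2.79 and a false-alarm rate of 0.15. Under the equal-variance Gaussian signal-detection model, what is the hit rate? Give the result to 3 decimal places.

z(false-alarm rate) = z(0.15) = -1.0364
z(H) = z(FA) + d' = -1.0364 + 2.79 = 1.7536
hit rate = Φ(1.7536) = 0.9603

hit rate = 0.960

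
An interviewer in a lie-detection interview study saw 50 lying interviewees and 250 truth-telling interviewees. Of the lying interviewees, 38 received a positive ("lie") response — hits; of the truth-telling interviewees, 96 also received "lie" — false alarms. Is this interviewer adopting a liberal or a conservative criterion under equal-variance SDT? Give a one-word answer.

z(H) = 0.706, z(FA) = -0.295
c = −½·(z(H) + z(FA)) = -0.2055
c < 0 → liberal criterion (biased toward responding “yes”).

liberal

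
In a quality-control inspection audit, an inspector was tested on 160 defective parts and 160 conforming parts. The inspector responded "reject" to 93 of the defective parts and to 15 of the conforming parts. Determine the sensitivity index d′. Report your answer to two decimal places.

d′ = 1.52

H = 93/160 = 0.5813
FA = 15/160 = 0.0938
z(H) = z(0.5813) = 0.2052
z(FA) = z(0.0938) = -1.3177
d' = z(H) − z(FA) = 0.2052 − (-1.3177) = 1.5229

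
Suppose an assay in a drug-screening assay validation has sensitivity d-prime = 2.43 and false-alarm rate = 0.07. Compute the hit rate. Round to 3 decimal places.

hit rate = 0.830

z(false-alarm rate) = z(0.07) = -1.4758
z(H) = z(FA) + d' = -1.4758 + 2.43 = 0.9542
hit rate = Φ(0.9542) = 0.8300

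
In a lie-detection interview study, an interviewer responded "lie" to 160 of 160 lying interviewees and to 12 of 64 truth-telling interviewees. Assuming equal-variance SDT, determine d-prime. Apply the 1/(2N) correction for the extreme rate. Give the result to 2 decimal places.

The hit rate is 160/160 = 1, so apply the 1/(2N) correction: H → 1 − 1/(2·160) = 0.99687.
z(H) = z(0.99687) = 2.734
z(FA) = z(0.18750) = -0.887
d' = 2.734 − (-0.887) = 3.621

d-prime = 3.62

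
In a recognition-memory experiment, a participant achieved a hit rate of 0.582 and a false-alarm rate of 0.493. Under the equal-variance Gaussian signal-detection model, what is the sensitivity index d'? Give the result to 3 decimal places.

z(0.582) = 0.2070, z(0.493) = -0.0175
d' = z(H) − z(FA) = 0.2070 − (-0.0175) = 0.2245

d' = 0.225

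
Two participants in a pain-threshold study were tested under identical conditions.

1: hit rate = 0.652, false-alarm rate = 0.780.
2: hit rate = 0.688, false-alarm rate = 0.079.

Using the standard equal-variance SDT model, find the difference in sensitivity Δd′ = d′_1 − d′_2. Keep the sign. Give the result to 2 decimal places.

1: z(0.652) = 0.391, z(0.780) = 0.772, d' = -0.381
2: z(0.688) = 0.490, z(0.079) = -1.412, d' = 1.902
Δd' = d'_1 − d'_2 = -0.381 − 1.902 = -2.283
2 has the higher sensitivity.

Δd′ = -2.28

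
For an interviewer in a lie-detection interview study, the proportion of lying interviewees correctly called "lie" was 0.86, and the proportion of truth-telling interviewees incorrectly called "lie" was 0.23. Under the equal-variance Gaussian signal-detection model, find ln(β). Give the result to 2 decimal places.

ln β = -0.31

z(0.86) = 1.080, z(0.23) = -0.739
ln β = −½·[z(H)² − z(FA)²] = −0.5 × (1.166 − 0.546) = -0.310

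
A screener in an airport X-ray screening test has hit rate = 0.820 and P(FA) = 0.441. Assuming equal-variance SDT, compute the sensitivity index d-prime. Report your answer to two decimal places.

z(0.820) = 0.9154, z(0.441) = -0.1484
d' = z(H) − z(FA) = 0.9154 − (-0.1484) = 1.0638

d-prime = 1.06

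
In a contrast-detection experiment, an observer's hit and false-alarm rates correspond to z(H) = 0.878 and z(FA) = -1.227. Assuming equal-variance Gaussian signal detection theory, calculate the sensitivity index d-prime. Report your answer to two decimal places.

d-prime = 2.11

d' = z(H) − z(FA) = 0.878 − (-1.227) = 2.105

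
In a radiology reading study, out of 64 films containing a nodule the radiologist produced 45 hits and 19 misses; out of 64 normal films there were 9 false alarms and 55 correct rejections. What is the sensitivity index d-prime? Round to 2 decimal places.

H = 45/64 = 0.7031
FA = 9/64 = 0.1406
z(H) = z(0.7031) = 0.533
z(FA) = z(0.1406) = -1.078
d' = z(H) − z(FA) = 0.533 − (-1.078) = 1.611

d-prime = 1.61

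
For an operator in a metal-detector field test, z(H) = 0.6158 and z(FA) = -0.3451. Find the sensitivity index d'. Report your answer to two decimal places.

d' = 0.96

d' = z(H) − z(FA) = 0.6158 − (-0.3451) = 0.9609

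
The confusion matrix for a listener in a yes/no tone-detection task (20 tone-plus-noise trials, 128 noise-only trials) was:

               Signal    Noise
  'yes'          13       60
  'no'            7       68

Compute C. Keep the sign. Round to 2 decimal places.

H = 13/20 = 0.6500
FA = 60/128 = 0.4688
z(H) = z(0.6500) = 0.385
z(FA) = z(0.4688) = -0.078
c = −½·[z(H) + z(FA)] = −0.5 × (0.385 + (-0.078)) = -0.1535
c < 0: the listener has a liberal response bias.

C = -0.15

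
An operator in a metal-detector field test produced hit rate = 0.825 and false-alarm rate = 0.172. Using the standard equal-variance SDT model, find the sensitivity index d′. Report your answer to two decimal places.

d′ = 1.88

Φ⁻¹(0.825) = 0.9346, Φ⁻¹(0.172) = -0.9463
d' = z(H) − z(FA) = 0.9346 − (-0.9463) = 1.8809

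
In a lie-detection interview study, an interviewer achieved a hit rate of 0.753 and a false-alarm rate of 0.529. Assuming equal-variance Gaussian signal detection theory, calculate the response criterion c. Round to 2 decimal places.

z(H) = z(0.753) = 0.6840
z(FA) = z(0.529) = 0.0728
c = −½·[z(H) + z(FA)] = −0.5 × (0.6840 + 0.0728) = -0.3784
c < 0: the interviewer has a liberal response bias.

c = -0.38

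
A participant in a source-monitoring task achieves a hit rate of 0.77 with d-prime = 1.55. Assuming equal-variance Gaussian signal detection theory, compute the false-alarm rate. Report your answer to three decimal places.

false-alarm rate = 0.209

z(hit rate) = z(0.77) = 0.7388
z(FA) = z(H) − d' = 0.7388 − 1.55 = -0.8112
false-alarm rate = Φ(-0.8112) = 0.2086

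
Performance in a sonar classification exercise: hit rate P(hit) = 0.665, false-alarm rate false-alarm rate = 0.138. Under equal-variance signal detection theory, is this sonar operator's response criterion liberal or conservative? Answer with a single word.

z(H) = 0.426, z(FA) = -1.089
c = −½·(z(H) + z(FA)) = 0.3315
c > 0 → conservative criterion (biased toward responding “no”).

conservative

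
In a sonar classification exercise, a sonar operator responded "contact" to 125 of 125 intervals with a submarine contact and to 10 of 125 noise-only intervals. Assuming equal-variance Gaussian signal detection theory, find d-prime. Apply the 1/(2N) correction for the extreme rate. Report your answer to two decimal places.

The hit rate is 125/125 = 1, so apply the 1/(2N) correction: H → 1 − 1/(2·125) = 0.99600.
z(H) = z(0.99600) = 2.652
z(FA) = z(0.08000) = -1.405
d' = 2.652 − (-1.405) = 4.057

d-prime = 4.06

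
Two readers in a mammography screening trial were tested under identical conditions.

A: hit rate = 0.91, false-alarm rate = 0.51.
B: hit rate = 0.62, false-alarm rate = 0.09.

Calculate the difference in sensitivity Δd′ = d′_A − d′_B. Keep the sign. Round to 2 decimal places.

Δd′ = -0.33

A: z(0.91) = 1.341, z(0.51) = 0.025, d' = 1.316
B: z(0.62) = 0.305, z(0.09) = -1.341, d' = 1.646
Δd' = d'_A − d'_B = 1.316 − 1.646 = -0.330
B has the higher sensitivity.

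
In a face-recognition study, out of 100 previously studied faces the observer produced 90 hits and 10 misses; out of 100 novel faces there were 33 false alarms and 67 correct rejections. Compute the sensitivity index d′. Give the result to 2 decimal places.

H = 90/100 = 0.9000
FA = 33/100 = 0.3300
Φ⁻¹(H) = Φ⁻¹(0.9000) = 1.282
Φ⁻¹(FA) = Φ⁻¹(0.3300) = -0.440
d' = z(H) − z(FA) = 1.282 − (-0.440) = 1.722

d′ = 1.72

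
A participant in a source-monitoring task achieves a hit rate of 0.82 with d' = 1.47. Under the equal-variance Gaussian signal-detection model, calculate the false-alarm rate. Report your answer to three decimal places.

z(hit rate) = z(0.82) = 0.9154
z(FA) = z(H) − d' = 0.9154 − 1.47 = -0.5546
false-alarm rate = Φ(-0.5546) = 0.2896

false-alarm rate = 0.290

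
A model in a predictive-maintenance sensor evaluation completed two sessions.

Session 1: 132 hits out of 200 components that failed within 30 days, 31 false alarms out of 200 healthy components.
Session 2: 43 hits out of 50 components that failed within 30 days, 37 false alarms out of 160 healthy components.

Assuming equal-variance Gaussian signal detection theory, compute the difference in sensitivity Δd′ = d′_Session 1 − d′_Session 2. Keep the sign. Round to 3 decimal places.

Δd′ = -0.387

Session 1: z(0.6600) = 0.4125, z(0.1550) = -1.0152, d' = 1.4277
Session 2: z(0.8600) = 1.0803, z(0.2313) = -0.7346, d' = 1.8149
Δd' = d'_Session 1 − d'_Session 2 = 1.4277 − 1.8149 = -0.3872
Session 2 has the higher sensitivity.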